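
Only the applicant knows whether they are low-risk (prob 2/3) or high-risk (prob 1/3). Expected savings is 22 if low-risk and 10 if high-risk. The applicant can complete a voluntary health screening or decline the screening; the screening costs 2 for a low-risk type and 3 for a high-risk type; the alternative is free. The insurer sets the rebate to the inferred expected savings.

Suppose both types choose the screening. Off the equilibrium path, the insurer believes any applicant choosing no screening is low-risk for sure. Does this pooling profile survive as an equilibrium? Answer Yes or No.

No

On path, the insurer holds the prior and pays 2/3·22 + 1/3·10 = 18. Off path (no screening), believing low-risk, it pays 22.
low-risk: the screening nets 18 − 2 = 16; no screening nets 22. low-risk would deviate.
high-risk: the screening nets 18 − 3 = 15; no screening nets 22. high-risk would deviate.
A type deviates, so pooling fails.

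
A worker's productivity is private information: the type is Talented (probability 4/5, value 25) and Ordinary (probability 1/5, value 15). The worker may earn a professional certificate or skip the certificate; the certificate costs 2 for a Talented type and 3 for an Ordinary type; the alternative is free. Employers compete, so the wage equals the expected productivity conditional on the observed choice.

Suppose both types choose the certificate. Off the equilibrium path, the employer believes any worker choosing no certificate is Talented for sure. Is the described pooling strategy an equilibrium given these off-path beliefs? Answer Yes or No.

No

On path, the employer holds the prior and pays 4/5·25 + 1/5·15 = 23. Off path (no certificate), believing Talented, it pays 25.
Talented: the certificate nets 23 − 2 = 21; no certificate nets 25. Talented would deviate.
Ordinary: the certificate nets 23 − 3 = 20; no certificate nets 25. Ordinary would deviate.
A type deviates, so pooling fails.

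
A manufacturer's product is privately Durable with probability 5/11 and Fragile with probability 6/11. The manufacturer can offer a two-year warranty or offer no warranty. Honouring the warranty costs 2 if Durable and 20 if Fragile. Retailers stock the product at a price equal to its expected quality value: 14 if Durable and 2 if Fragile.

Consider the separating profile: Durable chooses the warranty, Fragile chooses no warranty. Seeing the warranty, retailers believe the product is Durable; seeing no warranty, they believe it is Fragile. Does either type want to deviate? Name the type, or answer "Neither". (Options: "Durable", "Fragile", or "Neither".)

Neither

The warranty pays 14; no warranty pays 2.
Durable: assigned the warranty, nets 14 − 2 = 12; deviating to no warranty nets 2.
Fragile: assigned no warranty, nets 2; deviating to the warranty nets 14 − 20 = -6.
Both types strictly prefer their assigned action; no profitable deviation.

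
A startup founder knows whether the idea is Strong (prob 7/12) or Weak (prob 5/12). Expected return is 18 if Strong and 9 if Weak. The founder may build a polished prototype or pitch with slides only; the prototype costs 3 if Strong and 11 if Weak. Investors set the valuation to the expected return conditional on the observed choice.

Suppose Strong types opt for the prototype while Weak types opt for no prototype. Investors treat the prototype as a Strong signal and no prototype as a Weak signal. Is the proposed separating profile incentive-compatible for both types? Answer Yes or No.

Under these beliefs, the prototype earns valuation 18 and no prototype earns valuation 9.
Strong: the prototype nets 18 − 3 = 15; no prototype nets 9. Strong prefers the prototype.
Weak: the prototype nets 18 − 11 = 7; no prototype nets 9. Weak prefers no prototype.
Neither type deviates, so the separating profile is an equilibrium.

Yes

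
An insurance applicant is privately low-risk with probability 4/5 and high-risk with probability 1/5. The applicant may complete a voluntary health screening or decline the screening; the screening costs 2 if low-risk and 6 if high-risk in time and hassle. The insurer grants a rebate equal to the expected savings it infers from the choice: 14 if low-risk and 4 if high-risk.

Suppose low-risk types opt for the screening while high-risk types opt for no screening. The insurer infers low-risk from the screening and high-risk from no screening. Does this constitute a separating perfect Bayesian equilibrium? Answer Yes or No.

No

Under these beliefs, the screening earns rebate 14 and no screening earns rebate 4.
low-risk: the screening nets 14 − 2 = 12; no screening nets 4. low-risk prefers the screening.
high-risk: the screening nets 14 − 6 = 8; no screening nets 4. high-risk would deviate to the screening.
high-risk has a profitable deviation, so the profile is not an equilibrium.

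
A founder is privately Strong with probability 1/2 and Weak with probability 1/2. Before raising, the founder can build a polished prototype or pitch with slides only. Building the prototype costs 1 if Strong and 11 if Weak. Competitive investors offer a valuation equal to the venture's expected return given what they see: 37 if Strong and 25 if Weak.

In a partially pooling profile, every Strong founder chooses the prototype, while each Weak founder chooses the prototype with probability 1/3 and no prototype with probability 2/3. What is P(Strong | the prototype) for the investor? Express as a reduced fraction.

3/4

P(the prototype) = (1/2)·1 + (1/2)·(1/3) = 2/3.
By Bayes' rule, P(Strong | the prototype) = (1/2) / (2/3) = 3/4.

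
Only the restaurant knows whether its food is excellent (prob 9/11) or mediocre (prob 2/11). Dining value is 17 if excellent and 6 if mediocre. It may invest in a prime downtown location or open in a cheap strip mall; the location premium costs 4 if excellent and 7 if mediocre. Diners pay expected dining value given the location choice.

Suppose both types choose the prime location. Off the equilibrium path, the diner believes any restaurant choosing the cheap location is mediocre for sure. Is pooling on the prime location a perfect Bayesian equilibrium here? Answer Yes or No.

On path, the diner holds the prior and pays 9/11·17 + 2/11·6 = 15. Off path (the cheap location), believing mediocre, it pays 6.
excellent: the prime location nets 15 − 4 = 11; the cheap location nets 6. excellent stays.
mediocre: the prime location nets 15 − 7 = 8; the cheap location nets 6. mediocre stays.
No type deviates, so pooling is sustained.

Yes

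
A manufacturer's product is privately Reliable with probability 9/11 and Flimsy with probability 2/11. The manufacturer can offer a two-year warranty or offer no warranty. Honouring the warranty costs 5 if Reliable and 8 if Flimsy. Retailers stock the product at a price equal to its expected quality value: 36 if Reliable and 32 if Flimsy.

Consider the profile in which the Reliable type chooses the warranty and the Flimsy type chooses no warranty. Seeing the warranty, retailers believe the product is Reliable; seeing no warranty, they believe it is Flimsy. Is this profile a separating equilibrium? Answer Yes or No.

Under these beliefs, the warranty earns price 36 and no warranty earns price 32.
Reliable: the warranty nets 36 − 5 = 31; no warranty nets 32. Reliable would deviate to no warranty.
Flimsy: the warranty nets 36 − 8 = 28; no warranty nets 32. Flimsy prefers no warranty.
Reliable has a profitable deviation, so the profile is not an equilibrium.

No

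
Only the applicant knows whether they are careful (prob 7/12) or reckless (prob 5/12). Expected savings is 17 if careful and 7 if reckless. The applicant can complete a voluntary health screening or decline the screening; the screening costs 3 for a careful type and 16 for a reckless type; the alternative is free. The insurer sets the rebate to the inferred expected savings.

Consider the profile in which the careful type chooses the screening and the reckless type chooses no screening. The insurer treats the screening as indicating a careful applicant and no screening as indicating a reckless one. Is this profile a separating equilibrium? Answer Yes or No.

Yes

Under these beliefs, the screening earns rebate 17 and no screening earns rebate 7.
careful: the screening nets 17 − 3 = 14; no screening nets 7. careful prefers the screening.
reckless: the screening nets 17 − 16 = 1; no screening nets 7. reckless prefers no screening.
Neither type deviates, so the separating profile is an equilibrium.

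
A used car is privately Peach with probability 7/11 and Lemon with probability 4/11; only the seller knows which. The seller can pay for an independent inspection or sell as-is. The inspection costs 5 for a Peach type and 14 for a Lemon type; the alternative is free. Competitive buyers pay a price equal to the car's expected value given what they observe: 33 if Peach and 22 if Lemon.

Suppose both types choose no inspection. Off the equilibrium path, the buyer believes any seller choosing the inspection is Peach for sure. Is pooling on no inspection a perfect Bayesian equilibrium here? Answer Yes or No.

Yes

On path, the buyer holds the prior and pays 7/11·33 + 4/11·22 = 29. Off path (the inspection), believing Peach, it pays 33.
Peach: no inspection nets 29; the inspection nets 33 − 5 = 28. Peach stays.
Lemon: no inspection nets 29; the inspection nets 33 − 14 = 19. Lemon stays.
No type deviates, so pooling is sustained.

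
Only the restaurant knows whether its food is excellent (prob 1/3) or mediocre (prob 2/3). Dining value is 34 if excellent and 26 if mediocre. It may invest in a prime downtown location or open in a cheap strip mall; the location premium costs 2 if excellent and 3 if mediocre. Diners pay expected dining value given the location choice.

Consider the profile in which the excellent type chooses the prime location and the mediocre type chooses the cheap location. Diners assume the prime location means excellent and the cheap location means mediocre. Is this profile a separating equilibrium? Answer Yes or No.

Under these beliefs, the prime location earns price premium 34 and the cheap location earns price premium 26.
excellent: the prime location nets 34 − 2 = 32; the cheap location nets 26. excellent prefers the prime location.
mediocre: the prime location nets 34 − 3 = 31; the cheap location nets 26. mediocre would deviate to the prime location.
mediocre has a profitable deviation, so the profile is not an equilibrium.

No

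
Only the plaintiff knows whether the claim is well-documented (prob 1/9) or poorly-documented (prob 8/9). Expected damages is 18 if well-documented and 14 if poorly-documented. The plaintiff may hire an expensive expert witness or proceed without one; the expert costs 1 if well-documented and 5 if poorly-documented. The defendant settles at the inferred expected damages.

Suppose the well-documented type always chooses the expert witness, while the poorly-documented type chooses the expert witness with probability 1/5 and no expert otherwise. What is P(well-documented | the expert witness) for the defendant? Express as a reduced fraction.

P(the expert witness) = (1/9)·1 + (8/9)·(1/5) = 13/45.
By Bayes' rule, P(well-documented | the expert witness) = (1/9) / (13/45) = 5/13.

5/13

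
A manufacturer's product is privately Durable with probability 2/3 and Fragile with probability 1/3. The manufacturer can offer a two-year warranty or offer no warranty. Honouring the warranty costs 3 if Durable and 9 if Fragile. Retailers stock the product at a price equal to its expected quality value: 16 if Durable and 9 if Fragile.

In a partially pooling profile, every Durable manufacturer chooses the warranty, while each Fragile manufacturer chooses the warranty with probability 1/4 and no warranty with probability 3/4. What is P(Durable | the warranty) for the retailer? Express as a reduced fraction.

P(the warranty) = (2/3)·1 + (1/3)·(1/4) = 3/4.
By Bayes' rule, P(Durable | the warranty) = (2/3) / (3/4) = 8/9.

8/9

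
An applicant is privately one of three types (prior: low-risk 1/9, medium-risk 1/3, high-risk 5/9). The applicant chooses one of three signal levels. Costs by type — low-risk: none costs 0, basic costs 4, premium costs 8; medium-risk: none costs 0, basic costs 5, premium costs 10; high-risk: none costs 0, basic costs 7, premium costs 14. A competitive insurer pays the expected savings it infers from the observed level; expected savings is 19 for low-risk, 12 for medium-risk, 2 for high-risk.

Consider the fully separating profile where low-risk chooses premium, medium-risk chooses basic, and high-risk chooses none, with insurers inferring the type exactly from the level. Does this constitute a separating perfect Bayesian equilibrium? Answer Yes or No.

No

Separating rebates: premium → 19, basic → 12, none → 2.
low-risk (assigned premium): none: 2 − 0 = 2; basic: 12 − 4 = 8; premium: 19 − 8 = 11. low-risk stays.
medium-risk (assigned basic): none: 2 − 0 = 2; basic: 12 − 5 = 7; premium: 19 − 10 = 9. medium-risk prefers premium.
high-risk (assigned none): none: 2 − 0 = 2; basic: 12 − 7 = 5; premium: 19 − 14 = 5. high-risk prefers basic.
At least one type deviates; the separating profile fails.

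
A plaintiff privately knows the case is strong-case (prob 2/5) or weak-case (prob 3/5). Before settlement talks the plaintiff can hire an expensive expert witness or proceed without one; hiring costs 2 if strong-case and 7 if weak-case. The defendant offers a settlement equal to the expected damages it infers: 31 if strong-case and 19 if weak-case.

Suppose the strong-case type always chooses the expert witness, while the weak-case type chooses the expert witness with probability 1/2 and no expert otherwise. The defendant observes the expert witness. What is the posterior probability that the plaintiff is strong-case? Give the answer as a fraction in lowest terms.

4/7

P(the expert witness) = (2/5)·1 + (3/5)·(1/2) = 7/10.
By Bayes' rule, P(strong-case | the expert witness) = (2/5) / (7/10) = 4/7.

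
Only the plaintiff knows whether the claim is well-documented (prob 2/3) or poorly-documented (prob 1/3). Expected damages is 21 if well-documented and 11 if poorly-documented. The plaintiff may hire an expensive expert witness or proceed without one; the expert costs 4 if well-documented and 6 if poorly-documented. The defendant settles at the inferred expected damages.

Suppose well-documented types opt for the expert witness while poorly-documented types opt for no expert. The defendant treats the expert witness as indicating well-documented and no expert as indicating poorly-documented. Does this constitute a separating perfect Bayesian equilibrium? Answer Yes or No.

No

Under these beliefs, the expert witness earns settlement 21 and no expert earns settlement 11.
well-documented: the expert witness nets 21 − 4 = 17; no expert nets 11. well-documented prefers the expert witness.
poorly-documented: the expert witness nets 21 − 6 = 15; no expert nets 11. poorly-documented would deviate to the expert witness.
poorly-documented has a profitable deviation, so the profile is not an equilibrium.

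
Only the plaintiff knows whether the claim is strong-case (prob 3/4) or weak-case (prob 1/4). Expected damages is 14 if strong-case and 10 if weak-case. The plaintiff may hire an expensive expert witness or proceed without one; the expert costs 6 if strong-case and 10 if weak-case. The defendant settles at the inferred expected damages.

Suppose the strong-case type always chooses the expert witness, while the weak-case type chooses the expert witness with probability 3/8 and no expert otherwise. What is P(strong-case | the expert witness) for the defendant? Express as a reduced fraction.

8/9

P(the expert witness) = (3/4)·1 + (1/4)·(3/8) = 27/32.
By Bayes' rule, P(strong-case | the expert witness) = (3/4) / (27/32) = 8/9.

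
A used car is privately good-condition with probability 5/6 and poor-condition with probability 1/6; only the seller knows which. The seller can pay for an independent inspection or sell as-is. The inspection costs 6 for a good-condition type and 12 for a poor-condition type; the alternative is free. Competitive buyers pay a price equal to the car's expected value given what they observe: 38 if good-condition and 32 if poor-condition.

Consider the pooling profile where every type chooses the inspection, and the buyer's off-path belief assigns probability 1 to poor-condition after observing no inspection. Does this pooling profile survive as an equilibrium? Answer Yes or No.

On path, the buyer holds the prior and pays 5/6·38 + 1/6·32 = 37. Off path (no inspection), believing poor-condition, it pays 32.
good-condition: the inspection nets 37 − 6 = 31; no inspection nets 32. good-condition would deviate.
poor-condition: the inspection nets 37 − 12 = 25; no inspection nets 32. poor-condition would deviate.
A type deviates, so pooling fails.

No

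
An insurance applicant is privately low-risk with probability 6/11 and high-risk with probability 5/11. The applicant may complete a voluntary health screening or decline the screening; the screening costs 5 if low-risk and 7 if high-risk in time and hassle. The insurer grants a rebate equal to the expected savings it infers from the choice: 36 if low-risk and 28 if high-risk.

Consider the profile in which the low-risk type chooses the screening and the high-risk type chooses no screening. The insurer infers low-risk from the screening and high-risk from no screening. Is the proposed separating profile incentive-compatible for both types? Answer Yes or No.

Under these beliefs, the screening earns rebate 36 and no screening earns rebate 28.
low-risk: the screening nets 36 − 5 = 31; no screening nets 28. low-risk prefers the screening.
high-risk: the screening nets 36 − 7 = 29; no screening nets 28. high-risk would deviate to the screening.
high-risk has a profitable deviation, so the profile is not an equilibrium.

No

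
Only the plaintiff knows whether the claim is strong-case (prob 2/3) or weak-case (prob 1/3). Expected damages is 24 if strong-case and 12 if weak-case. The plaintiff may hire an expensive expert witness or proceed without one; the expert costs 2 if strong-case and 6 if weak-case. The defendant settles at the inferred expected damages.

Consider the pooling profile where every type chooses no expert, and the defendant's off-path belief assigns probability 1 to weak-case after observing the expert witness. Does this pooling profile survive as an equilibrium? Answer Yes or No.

Yes

On path, the defendant holds the prior and pays 2/3·24 + 1/3·12 = 20. Off path (the expert witness), believing weak-case, it pays 12.
strong-case: no expert nets 20; the expert witness nets 12 − 2 = 10. strong-case stays.
weak-case: no expert nets 20; the expert witness nets 12 − 6 = 6. weak-case stays.
No type deviates, so pooling is sustained.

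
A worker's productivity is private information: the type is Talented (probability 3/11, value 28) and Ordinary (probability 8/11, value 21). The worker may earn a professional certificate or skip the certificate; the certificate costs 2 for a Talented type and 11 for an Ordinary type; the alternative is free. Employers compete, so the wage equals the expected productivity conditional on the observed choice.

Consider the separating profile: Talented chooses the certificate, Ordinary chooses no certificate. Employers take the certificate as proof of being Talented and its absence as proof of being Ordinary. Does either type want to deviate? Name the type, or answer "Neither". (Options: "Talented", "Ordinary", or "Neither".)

Neither

The certificate pays 28; no certificate pays 21.
Talented: assigned the certificate, nets 28 − 2 = 26; deviating to no certificate nets 21.
Ordinary: assigned no certificate, nets 21; deviating to the certificate nets 28 − 11 = 17.
Both types strictly prefer their assigned action; no profitable deviation.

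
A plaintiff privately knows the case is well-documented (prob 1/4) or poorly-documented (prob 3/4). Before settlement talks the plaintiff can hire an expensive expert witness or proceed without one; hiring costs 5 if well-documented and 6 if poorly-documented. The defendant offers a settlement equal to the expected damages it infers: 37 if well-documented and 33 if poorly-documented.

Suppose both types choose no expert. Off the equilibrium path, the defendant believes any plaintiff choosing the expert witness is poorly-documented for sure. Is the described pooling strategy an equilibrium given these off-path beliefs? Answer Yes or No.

On path, the defendant holds the prior and pays 1/4·37 + 3/4·33 = 34. Off path (the expert witness), believing poorly-documented, it pays 33.
well-documented: no expert nets 34; the expert witness nets 33 − 5 = 28. well-documented stays.
poorly-documented: no expert nets 34; the expert witness nets 33 − 6 = 27. poorly-documented stays.
No type deviates, so pooling is sustained.

Yes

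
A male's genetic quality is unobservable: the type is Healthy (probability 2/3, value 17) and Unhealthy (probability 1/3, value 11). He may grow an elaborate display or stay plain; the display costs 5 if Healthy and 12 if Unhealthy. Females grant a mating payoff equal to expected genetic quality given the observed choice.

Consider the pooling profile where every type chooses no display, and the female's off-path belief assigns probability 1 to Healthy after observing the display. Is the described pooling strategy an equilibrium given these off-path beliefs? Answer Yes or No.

Yes

On path, the female holds the prior and pays 2/3·17 + 1/3·11 = 15. Off path (the display), believing Healthy, it pays 17.
Healthy: no display nets 15; the display nets 17 − 5 = 12. Healthy stays.
Unhealthy: no display nets 15; the display nets 17 − 12 = 5. Unhealthy stays.
No type deviates, so pooling is sustained.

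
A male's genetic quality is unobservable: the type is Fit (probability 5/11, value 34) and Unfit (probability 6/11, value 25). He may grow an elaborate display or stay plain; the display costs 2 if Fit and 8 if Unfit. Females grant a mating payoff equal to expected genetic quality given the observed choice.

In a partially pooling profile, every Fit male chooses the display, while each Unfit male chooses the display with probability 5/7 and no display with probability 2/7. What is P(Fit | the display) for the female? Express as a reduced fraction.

P(the display) = (5/11)·1 + (6/11)·(5/7) = 65/77.
By Bayes' rule, P(Fit | the display) = (5/11) / (65/77) = 7/13.

7/13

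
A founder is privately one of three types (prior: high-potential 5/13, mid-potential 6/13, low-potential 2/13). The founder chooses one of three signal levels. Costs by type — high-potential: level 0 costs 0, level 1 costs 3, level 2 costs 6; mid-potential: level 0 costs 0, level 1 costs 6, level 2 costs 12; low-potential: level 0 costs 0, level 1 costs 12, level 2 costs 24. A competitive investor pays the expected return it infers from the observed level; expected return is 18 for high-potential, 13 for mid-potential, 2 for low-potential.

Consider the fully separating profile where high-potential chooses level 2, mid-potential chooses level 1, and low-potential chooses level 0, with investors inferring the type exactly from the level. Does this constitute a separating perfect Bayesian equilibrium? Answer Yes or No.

Yes

Separating valuations: level 2 → 18, level 1 → 13, level 0 → 2.
high-potential (assigned level 2): level 0: 2 − 0 = 2; level 1: 13 − 3 = 10; level 2: 18 − 6 = 12. high-potential stays.
mid-potential (assigned level 1): level 0: 2 − 0 = 2; level 1: 13 − 6 = 7; level 2: 18 − 12 = 6. mid-potential stays.
low-potential (assigned level 0): level 0: 2 − 0 = 2; level 1: 13 − 12 = 1; level 2: 18 − 24 = -6. low-potential stays.
Every type prefers its assigned level; separation holds.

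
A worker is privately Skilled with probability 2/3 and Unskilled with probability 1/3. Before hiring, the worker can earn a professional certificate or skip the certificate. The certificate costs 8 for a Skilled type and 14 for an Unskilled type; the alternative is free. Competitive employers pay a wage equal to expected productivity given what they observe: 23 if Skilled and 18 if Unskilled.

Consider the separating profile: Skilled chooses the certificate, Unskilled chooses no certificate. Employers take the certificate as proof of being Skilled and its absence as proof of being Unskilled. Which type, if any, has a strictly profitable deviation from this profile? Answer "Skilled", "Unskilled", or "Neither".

Skilled

The certificate pays 23; no certificate pays 18.
Skilled: assigned the certificate, nets 23 − 8 = 15; deviating to no certificate nets 18.
Unskilled: assigned no certificate, nets 18; deviating to the certificate nets 23 − 14 = 9.
The Skilled type gains 3 by deviating.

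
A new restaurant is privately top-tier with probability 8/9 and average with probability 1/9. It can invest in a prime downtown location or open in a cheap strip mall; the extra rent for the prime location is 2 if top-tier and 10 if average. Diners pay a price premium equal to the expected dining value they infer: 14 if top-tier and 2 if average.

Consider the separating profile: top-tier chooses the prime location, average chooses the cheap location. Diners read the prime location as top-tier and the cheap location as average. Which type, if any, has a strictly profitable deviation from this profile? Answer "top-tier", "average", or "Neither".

The prime location pays 14; the cheap location pays 2.
top-tier: assigned the prime location, nets 14 − 2 = 12; deviating to the cheap location nets 2.
average: assigned the cheap location, nets 2; deviating to the prime location nets 14 − 10 = 4.
The average type gains 2 by deviating.

average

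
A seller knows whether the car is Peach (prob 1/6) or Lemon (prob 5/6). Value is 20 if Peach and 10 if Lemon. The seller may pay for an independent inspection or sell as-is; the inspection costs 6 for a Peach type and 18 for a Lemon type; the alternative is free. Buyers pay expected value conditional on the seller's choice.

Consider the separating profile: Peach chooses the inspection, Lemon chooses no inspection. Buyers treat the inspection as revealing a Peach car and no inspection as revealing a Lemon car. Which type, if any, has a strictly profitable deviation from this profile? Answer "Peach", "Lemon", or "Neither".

Neither

The inspection pays 20; no inspection pays 10.
Peach: assigned the inspection, nets 20 − 6 = 14; deviating to no inspection nets 10.
Lemon: assigned no inspection, nets 10; deviating to the inspection nets 20 − 18 = 2.
Both types strictly prefer their assigned action; no profitable deviation.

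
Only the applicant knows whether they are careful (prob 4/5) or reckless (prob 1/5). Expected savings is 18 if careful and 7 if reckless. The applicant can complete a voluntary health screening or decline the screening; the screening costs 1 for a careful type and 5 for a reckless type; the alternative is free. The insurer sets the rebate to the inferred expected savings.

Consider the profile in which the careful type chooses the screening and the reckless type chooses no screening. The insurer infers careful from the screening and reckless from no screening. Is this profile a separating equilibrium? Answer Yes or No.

No

Under these beliefs, the screening earns rebate 18 and no screening earns rebate 7.
careful: the screening nets 18 − 1 = 17; no screening nets 7. careful prefers the screening.
reckless: the screening nets 18 − 5 = 13; no screening nets 7. reckless would deviate to the screening.
reckless has a profitable deviation, so the profile is not an equilibrium.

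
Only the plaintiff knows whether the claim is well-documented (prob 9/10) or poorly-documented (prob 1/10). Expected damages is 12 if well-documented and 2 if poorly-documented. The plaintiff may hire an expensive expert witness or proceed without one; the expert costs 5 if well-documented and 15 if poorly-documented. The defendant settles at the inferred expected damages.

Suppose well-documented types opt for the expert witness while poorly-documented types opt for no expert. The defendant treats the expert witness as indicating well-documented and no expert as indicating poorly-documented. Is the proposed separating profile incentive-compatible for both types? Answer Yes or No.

Under these beliefs, the expert witness earns settlement 12 and no expert earns settlement 2.
well-documented: the expert witness nets 12 − 5 = 7; no expert nets 2. well-documented prefers the expert witness.
poorly-documented: the expert witness nets 12 − 15 = -3; no expert nets 2. poorly-documented prefers no expert.
Neither type deviates, so the separating profile is an equilibrium.

Yes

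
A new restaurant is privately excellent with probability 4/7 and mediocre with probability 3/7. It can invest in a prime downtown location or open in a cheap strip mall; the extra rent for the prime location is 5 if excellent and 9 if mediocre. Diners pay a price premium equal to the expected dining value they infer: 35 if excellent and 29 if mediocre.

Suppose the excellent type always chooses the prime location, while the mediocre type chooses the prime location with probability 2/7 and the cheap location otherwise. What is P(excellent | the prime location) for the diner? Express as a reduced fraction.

P(the prime location) = (4/7)·1 + (3/7)·(2/7) = 34/49.
By Bayes' rule, P(excellent | the prime location) = (4/7) / (34/49) = 14/17.

14/17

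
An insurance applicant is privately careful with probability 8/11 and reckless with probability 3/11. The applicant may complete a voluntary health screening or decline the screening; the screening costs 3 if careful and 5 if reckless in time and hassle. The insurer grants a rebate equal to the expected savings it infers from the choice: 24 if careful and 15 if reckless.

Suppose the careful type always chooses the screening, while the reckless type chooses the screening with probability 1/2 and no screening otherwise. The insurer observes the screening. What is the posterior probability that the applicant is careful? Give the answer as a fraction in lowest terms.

16/19

P(the screening) = (8/11)·1 + (3/11)·(1/2) = 19/22.
By Bayes' rule, P(careful | the screening) = (8/11) / (19/22) = 16/19.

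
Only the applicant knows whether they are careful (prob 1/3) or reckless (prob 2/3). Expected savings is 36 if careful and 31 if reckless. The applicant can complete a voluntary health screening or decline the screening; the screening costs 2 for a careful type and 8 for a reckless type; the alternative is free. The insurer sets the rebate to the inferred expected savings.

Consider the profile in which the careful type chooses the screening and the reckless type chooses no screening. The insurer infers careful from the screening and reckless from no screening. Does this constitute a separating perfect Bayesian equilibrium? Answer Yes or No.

Under these beliefs, the screening earns rebate 36 and no screening earns rebate 31.
careful: the screening nets 36 − 2 = 34; no screening nets 31. careful prefers the screening.
reckless: the screening nets 36 − 8 = 28; no screening nets 31. reckless prefers no screening.
Neither type deviates, so the separating profile is an equilibrium.

Yes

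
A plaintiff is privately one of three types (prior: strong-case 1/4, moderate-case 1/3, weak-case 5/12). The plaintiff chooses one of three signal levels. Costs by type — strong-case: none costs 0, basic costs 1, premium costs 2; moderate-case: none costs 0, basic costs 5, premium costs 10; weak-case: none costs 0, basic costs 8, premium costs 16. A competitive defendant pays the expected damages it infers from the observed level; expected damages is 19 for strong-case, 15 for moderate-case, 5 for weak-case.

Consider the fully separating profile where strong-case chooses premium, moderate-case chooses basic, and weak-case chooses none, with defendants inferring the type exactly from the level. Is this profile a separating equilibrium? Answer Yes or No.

Separating settlements: premium → 19, basic → 15, none → 5.
strong-case (assigned premium): none: 5 − 0 = 5; basic: 15 − 1 = 14; premium: 19 − 2 = 17. strong-case stays.
moderate-case (assigned basic): none: 5 − 0 = 5; basic: 15 − 5 = 10; premium: 19 − 10 = 9. moderate-case stays.
weak-case (assigned none): none: 5 − 0 = 5; basic: 15 − 8 = 7; premium: 19 − 16 = 3. weak-case prefers basic.
At least one type deviates; the separating profile fails.

No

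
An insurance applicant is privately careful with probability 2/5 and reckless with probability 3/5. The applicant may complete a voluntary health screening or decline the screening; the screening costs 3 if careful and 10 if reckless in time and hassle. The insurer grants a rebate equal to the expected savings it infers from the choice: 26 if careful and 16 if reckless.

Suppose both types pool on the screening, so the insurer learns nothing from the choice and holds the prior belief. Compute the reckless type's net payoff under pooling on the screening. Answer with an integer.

10

Pooled rebate = 2/5·26 + 3/5·16 = 20.
reckless pays cost 10 for the screening, so net payoff = 20 − 10 = 10.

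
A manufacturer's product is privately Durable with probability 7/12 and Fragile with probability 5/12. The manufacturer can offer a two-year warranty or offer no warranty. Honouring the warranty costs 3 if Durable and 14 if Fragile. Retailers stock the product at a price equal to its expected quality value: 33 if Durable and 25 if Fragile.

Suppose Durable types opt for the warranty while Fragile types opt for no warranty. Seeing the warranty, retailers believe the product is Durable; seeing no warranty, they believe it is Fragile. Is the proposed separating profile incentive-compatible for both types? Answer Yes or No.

Under these beliefs, the warranty earns price 33 and no warranty earns price 25.
Durable: the warranty nets 33 − 3 = 30; no warranty nets 25. Durable prefers the warranty.
Fragile: the warranty nets 33 − 14 = 19; no warranty nets 25. Fragile prefers no warranty.
Neither type deviates, so the separating profile is an equilibrium.

Yes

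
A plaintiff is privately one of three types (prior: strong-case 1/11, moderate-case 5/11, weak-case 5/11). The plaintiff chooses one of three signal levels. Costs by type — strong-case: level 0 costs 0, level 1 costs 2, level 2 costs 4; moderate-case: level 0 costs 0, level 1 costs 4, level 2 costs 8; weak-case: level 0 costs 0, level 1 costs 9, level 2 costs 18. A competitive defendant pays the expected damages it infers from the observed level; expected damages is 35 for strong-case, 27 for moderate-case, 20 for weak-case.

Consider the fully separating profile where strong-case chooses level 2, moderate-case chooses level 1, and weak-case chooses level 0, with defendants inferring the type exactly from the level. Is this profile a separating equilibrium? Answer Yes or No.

No

Separating settlements: level 2 → 35, level 1 → 27, level 0 → 20.
strong-case (assigned level 2): level 0: 20 − 0 = 20; level 1: 27 − 2 = 25; level 2: 35 − 4 = 31. strong-case stays.
moderate-case (assigned level 1): level 0: 20 − 0 = 20; level 1: 27 − 4 = 23; level 2: 35 − 8 = 27. moderate-case prefers level 2.
weak-case (assigned level 0): level 0: 20 − 0 = 20; level 1: 27 − 9 = 18; level 2: 35 − 18 = 17. weak-case stays.
At least one type deviates; the separating profile fails.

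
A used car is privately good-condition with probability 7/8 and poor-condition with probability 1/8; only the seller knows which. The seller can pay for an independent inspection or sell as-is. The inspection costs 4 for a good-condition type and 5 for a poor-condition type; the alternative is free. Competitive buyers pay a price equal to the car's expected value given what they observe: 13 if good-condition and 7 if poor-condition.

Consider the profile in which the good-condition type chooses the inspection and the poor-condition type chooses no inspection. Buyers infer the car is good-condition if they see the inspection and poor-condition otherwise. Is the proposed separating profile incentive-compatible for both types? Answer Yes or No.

Under these beliefs, the inspection earns price 13 and no inspection earns price 7.
good-condition: the inspection nets 13 − 4 = 9; no inspection nets 7. good-condition prefers the inspection.
poor-condition: the inspection nets 13 − 5 = 8; no inspection nets 7. poor-condition would deviate to the inspection.
poor-condition has a profitable deviation, so the profile is not an equilibrium.

No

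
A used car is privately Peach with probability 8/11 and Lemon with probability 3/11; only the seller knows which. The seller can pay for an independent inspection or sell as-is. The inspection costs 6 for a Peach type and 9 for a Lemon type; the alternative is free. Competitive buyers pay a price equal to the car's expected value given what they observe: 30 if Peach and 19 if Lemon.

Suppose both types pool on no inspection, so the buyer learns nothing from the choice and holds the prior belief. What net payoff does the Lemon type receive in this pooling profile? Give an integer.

27

Pooled price = 8/11·30 + 3/11·19 = 27.
Lemon pays no cost for no inspection, so net payoff = 27.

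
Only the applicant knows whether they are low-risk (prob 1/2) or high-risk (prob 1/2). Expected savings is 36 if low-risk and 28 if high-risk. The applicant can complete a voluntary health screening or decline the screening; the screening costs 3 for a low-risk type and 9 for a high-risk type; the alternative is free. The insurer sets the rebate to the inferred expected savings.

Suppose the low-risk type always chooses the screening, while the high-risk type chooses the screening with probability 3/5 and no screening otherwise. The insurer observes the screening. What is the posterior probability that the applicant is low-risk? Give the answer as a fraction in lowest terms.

5/8

P(the screening) = (1/2)·1 + (1/2)·(3/5) = 4/5.
By Bayes' rule, P(low-risk | the screening) = (1/2) / (4/5) = 5/8.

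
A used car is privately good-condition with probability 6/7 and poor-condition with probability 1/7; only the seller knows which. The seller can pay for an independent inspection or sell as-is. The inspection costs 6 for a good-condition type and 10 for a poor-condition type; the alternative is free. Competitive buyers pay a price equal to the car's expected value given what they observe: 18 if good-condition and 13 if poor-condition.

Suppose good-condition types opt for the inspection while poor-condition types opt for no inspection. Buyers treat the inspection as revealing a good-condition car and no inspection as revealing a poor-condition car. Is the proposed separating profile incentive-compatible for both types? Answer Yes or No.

No

Under these beliefs, the inspection earns price 18 and no inspection earns price 13.
good-condition: the inspection nets 18 − 6 = 12; no inspection nets 13. good-condition would deviate to no inspection.
poor-condition: the inspection nets 18 − 10 = 8; no inspection nets 13. poor-condition prefers no inspection.
good-condition has a profitable deviation, so the profile is not an equilibrium.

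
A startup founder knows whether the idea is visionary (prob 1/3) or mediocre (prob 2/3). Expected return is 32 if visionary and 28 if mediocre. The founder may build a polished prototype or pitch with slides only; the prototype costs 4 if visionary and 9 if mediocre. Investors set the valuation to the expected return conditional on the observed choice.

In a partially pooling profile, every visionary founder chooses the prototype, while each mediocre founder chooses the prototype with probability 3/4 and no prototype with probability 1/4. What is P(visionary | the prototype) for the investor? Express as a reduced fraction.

2/5

P(the prototype) = (1/3)·1 + (2/3)·(3/4) = 5/6.
By Bayes' rule, P(visionary | the prototype) = (1/3) / (5/6) = 2/5.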